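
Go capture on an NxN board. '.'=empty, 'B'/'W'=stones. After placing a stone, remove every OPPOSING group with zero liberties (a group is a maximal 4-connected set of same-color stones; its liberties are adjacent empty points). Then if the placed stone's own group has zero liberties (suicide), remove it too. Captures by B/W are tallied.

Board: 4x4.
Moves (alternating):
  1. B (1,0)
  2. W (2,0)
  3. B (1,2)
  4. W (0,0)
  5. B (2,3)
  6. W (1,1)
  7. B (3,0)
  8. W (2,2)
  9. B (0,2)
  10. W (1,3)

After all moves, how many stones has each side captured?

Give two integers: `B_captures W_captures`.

Move 1: B@(1,0) -> caps B=0 W=0
Move 2: W@(2,0) -> caps B=0 W=0
Move 3: B@(1,2) -> caps B=0 W=0
Move 4: W@(0,0) -> caps B=0 W=0
Move 5: B@(2,3) -> caps B=0 W=0
Move 6: W@(1,1) -> caps B=0 W=1
Move 7: B@(3,0) -> caps B=0 W=1
Move 8: W@(2,2) -> caps B=0 W=1
Move 9: B@(0,2) -> caps B=0 W=1
Move 10: W@(1,3) -> caps B=0 W=1

Answer: 0 1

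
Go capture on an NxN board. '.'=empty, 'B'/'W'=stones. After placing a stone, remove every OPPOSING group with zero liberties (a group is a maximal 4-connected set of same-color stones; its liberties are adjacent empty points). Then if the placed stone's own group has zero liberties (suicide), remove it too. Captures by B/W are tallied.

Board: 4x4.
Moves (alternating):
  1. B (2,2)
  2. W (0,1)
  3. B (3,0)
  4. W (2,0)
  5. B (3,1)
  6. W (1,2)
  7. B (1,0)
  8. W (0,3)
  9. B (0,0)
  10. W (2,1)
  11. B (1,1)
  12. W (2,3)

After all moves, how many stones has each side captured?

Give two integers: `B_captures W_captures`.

Answer: 2 0

Derivation:
Move 1: B@(2,2) -> caps B=0 W=0
Move 2: W@(0,1) -> caps B=0 W=0
Move 3: B@(3,0) -> caps B=0 W=0
Move 4: W@(2,0) -> caps B=0 W=0
Move 5: B@(3,1) -> caps B=0 W=0
Move 6: W@(1,2) -> caps B=0 W=0
Move 7: B@(1,0) -> caps B=0 W=0
Move 8: W@(0,3) -> caps B=0 W=0
Move 9: B@(0,0) -> caps B=0 W=0
Move 10: W@(2,1) -> caps B=0 W=0
Move 11: B@(1,1) -> caps B=2 W=0
Move 12: W@(2,3) -> caps B=2 W=0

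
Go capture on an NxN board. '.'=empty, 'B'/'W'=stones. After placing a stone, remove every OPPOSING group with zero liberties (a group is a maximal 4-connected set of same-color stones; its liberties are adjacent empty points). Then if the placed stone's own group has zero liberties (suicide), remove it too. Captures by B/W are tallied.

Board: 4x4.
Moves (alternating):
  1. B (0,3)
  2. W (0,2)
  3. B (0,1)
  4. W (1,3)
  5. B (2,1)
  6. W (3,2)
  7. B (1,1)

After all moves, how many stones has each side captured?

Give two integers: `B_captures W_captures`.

Answer: 0 1

Derivation:
Move 1: B@(0,3) -> caps B=0 W=0
Move 2: W@(0,2) -> caps B=0 W=0
Move 3: B@(0,1) -> caps B=0 W=0
Move 4: W@(1,3) -> caps B=0 W=1
Move 5: B@(2,1) -> caps B=0 W=1
Move 6: W@(3,2) -> caps B=0 W=1
Move 7: B@(1,1) -> caps B=0 W=1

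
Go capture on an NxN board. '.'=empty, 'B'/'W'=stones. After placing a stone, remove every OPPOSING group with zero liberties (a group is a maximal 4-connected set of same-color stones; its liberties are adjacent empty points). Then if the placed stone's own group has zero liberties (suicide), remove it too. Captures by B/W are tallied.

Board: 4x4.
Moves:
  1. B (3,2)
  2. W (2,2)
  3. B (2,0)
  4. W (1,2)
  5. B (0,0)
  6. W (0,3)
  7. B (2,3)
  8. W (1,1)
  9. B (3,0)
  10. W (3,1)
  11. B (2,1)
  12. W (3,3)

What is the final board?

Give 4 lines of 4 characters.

Answer: B..W
.WW.
BBWB
B.B.

Derivation:
Move 1: B@(3,2) -> caps B=0 W=0
Move 2: W@(2,2) -> caps B=0 W=0
Move 3: B@(2,0) -> caps B=0 W=0
Move 4: W@(1,2) -> caps B=0 W=0
Move 5: B@(0,0) -> caps B=0 W=0
Move 6: W@(0,3) -> caps B=0 W=0
Move 7: B@(2,3) -> caps B=0 W=0
Move 8: W@(1,1) -> caps B=0 W=0
Move 9: B@(3,0) -> caps B=0 W=0
Move 10: W@(3,1) -> caps B=0 W=0
Move 11: B@(2,1) -> caps B=1 W=0
Move 12: W@(3,3) -> caps B=1 W=0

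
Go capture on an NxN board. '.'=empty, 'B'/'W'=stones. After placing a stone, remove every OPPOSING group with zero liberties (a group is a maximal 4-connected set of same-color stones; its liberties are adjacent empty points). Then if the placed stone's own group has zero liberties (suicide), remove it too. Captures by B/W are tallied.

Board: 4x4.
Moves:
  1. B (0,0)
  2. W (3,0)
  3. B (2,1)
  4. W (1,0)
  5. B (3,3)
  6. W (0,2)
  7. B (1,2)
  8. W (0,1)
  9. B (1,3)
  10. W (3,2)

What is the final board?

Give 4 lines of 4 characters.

Answer: .WW.
W.BB
.B..
W.WB

Derivation:
Move 1: B@(0,0) -> caps B=0 W=0
Move 2: W@(3,0) -> caps B=0 W=0
Move 3: B@(2,1) -> caps B=0 W=0
Move 4: W@(1,0) -> caps B=0 W=0
Move 5: B@(3,3) -> caps B=0 W=0
Move 6: W@(0,2) -> caps B=0 W=0
Move 7: B@(1,2) -> caps B=0 W=0
Move 8: W@(0,1) -> caps B=0 W=1
Move 9: B@(1,3) -> caps B=0 W=1
Move 10: W@(3,2) -> caps B=0 W=1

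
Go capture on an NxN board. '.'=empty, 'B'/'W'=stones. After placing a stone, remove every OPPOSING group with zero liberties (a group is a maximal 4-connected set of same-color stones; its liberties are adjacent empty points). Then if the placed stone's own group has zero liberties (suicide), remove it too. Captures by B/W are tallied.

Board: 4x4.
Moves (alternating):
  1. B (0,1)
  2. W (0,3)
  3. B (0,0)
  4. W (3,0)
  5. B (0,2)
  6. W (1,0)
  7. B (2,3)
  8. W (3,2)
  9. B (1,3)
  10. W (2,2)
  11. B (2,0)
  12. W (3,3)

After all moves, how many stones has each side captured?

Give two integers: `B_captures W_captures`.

Answer: 1 0

Derivation:
Move 1: B@(0,1) -> caps B=0 W=0
Move 2: W@(0,3) -> caps B=0 W=0
Move 3: B@(0,0) -> caps B=0 W=0
Move 4: W@(3,0) -> caps B=0 W=0
Move 5: B@(0,2) -> caps B=0 W=0
Move 6: W@(1,0) -> caps B=0 W=0
Move 7: B@(2,3) -> caps B=0 W=0
Move 8: W@(3,2) -> caps B=0 W=0
Move 9: B@(1,3) -> caps B=1 W=0
Move 10: W@(2,2) -> caps B=1 W=0
Move 11: B@(2,0) -> caps B=1 W=0
Move 12: W@(3,3) -> caps B=1 W=0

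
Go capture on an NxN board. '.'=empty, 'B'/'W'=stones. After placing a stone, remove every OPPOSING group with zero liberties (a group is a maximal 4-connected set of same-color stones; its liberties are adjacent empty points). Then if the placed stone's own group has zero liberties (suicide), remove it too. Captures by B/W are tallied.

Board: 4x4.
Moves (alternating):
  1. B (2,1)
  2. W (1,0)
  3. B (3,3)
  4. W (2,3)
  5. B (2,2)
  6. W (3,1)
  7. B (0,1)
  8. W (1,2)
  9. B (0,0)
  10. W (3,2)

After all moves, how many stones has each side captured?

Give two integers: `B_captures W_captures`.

Answer: 0 1

Derivation:
Move 1: B@(2,1) -> caps B=0 W=0
Move 2: W@(1,0) -> caps B=0 W=0
Move 3: B@(3,3) -> caps B=0 W=0
Move 4: W@(2,3) -> caps B=0 W=0
Move 5: B@(2,2) -> caps B=0 W=0
Move 6: W@(3,1) -> caps B=0 W=0
Move 7: B@(0,1) -> caps B=0 W=0
Move 8: W@(1,2) -> caps B=0 W=0
Move 9: B@(0,0) -> caps B=0 W=0
Move 10: W@(3,2) -> caps B=0 W=1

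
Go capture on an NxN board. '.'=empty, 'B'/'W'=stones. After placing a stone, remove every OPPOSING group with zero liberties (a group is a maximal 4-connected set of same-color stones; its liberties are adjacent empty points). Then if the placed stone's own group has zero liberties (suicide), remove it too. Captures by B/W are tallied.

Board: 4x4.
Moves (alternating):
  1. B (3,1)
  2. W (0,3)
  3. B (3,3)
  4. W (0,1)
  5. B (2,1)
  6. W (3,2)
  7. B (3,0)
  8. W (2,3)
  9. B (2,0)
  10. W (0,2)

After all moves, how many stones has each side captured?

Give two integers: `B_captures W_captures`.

Answer: 0 1

Derivation:
Move 1: B@(3,1) -> caps B=0 W=0
Move 2: W@(0,3) -> caps B=0 W=0
Move 3: B@(3,3) -> caps B=0 W=0
Move 4: W@(0,1) -> caps B=0 W=0
Move 5: B@(2,1) -> caps B=0 W=0
Move 6: W@(3,2) -> caps B=0 W=0
Move 7: B@(3,0) -> caps B=0 W=0
Move 8: W@(2,3) -> caps B=0 W=1
Move 9: B@(2,0) -> caps B=0 W=1
Move 10: W@(0,2) -> caps B=0 W=1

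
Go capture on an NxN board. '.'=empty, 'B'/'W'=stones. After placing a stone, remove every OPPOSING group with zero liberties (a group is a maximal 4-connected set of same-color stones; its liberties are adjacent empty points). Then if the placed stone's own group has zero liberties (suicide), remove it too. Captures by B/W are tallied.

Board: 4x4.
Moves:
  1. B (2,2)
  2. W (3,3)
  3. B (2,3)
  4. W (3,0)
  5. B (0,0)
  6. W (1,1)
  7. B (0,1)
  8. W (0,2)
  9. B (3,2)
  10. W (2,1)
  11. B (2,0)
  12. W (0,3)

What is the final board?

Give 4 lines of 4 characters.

Answer: BBWW
.W..
BWBB
W.B.

Derivation:
Move 1: B@(2,2) -> caps B=0 W=0
Move 2: W@(3,3) -> caps B=0 W=0
Move 3: B@(2,3) -> caps B=0 W=0
Move 4: W@(3,0) -> caps B=0 W=0
Move 5: B@(0,0) -> caps B=0 W=0
Move 6: W@(1,1) -> caps B=0 W=0
Move 7: B@(0,1) -> caps B=0 W=0
Move 8: W@(0,2) -> caps B=0 W=0
Move 9: B@(3,2) -> caps B=1 W=0
Move 10: W@(2,1) -> caps B=1 W=0
Move 11: B@(2,0) -> caps B=1 W=0
Move 12: W@(0,3) -> caps B=1 W=0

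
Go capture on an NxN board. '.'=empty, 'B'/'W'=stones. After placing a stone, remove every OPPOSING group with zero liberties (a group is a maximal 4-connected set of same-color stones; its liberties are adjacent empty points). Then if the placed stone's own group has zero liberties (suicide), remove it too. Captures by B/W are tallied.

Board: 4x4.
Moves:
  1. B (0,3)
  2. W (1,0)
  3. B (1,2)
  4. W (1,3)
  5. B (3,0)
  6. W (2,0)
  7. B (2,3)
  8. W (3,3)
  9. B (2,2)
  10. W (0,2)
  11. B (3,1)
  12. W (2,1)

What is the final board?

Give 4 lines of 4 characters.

Answer: ..WB
W.B.
WWBB
BB.W

Derivation:
Move 1: B@(0,3) -> caps B=0 W=0
Move 2: W@(1,0) -> caps B=0 W=0
Move 3: B@(1,2) -> caps B=0 W=0
Move 4: W@(1,3) -> caps B=0 W=0
Move 5: B@(3,0) -> caps B=0 W=0
Move 6: W@(2,0) -> caps B=0 W=0
Move 7: B@(2,3) -> caps B=1 W=0
Move 8: W@(3,3) -> caps B=1 W=0
Move 9: B@(2,2) -> caps B=1 W=0
Move 10: W@(0,2) -> caps B=1 W=0
Move 11: B@(3,1) -> caps B=1 W=0
Move 12: W@(2,1) -> caps B=1 W=0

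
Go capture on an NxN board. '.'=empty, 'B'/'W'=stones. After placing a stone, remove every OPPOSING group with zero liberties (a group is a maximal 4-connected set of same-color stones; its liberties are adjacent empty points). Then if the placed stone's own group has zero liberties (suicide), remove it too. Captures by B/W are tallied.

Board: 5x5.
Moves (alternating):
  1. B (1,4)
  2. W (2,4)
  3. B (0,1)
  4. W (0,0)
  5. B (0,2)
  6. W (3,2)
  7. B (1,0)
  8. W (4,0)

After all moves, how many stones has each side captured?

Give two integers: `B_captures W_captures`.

Answer: 1 0

Derivation:
Move 1: B@(1,4) -> caps B=0 W=0
Move 2: W@(2,4) -> caps B=0 W=0
Move 3: B@(0,1) -> caps B=0 W=0
Move 4: W@(0,0) -> caps B=0 W=0
Move 5: B@(0,2) -> caps B=0 W=0
Move 6: W@(3,2) -> caps B=0 W=0
Move 7: B@(1,0) -> caps B=1 W=0
Move 8: W@(4,0) -> caps B=1 W=0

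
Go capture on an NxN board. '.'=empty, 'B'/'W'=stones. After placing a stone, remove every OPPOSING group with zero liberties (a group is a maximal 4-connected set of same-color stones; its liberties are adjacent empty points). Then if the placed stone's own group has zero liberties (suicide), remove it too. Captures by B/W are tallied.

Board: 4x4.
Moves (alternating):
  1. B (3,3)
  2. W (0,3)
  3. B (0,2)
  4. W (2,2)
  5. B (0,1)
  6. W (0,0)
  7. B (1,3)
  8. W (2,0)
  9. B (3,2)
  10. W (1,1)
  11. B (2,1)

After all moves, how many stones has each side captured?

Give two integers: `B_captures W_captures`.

Answer: 1 0

Derivation:
Move 1: B@(3,3) -> caps B=0 W=0
Move 2: W@(0,3) -> caps B=0 W=0
Move 3: B@(0,2) -> caps B=0 W=0
Move 4: W@(2,2) -> caps B=0 W=0
Move 5: B@(0,1) -> caps B=0 W=0
Move 6: W@(0,0) -> caps B=0 W=0
Move 7: B@(1,3) -> caps B=1 W=0
Move 8: W@(2,0) -> caps B=1 W=0
Move 9: B@(3,2) -> caps B=1 W=0
Move 10: W@(1,1) -> caps B=1 W=0
Move 11: B@(2,1) -> caps B=1 W=0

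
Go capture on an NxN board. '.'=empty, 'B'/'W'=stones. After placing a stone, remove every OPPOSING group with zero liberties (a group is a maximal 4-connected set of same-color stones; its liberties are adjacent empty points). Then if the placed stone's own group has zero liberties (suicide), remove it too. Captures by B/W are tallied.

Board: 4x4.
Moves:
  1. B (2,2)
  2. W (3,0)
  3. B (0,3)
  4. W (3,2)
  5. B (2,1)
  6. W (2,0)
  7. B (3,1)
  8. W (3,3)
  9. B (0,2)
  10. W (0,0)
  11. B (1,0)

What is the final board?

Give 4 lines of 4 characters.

Answer: W.BB
B...
.BB.
.BWW

Derivation:
Move 1: B@(2,2) -> caps B=0 W=0
Move 2: W@(3,0) -> caps B=0 W=0
Move 3: B@(0,3) -> caps B=0 W=0
Move 4: W@(3,2) -> caps B=0 W=0
Move 5: B@(2,1) -> caps B=0 W=0
Move 6: W@(2,0) -> caps B=0 W=0
Move 7: B@(3,1) -> caps B=0 W=0
Move 8: W@(3,3) -> caps B=0 W=0
Move 9: B@(0,2) -> caps B=0 W=0
Move 10: W@(0,0) -> caps B=0 W=0
Move 11: B@(1,0) -> caps B=2 W=0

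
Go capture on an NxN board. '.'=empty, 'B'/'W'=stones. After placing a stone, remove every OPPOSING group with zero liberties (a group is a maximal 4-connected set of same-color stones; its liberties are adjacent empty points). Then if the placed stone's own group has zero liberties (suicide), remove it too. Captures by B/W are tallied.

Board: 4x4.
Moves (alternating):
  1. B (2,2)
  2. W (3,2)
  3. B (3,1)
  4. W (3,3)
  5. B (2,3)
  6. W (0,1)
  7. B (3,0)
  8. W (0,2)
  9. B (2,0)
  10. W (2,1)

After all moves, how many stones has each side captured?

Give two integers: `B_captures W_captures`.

Move 1: B@(2,2) -> caps B=0 W=0
Move 2: W@(3,2) -> caps B=0 W=0
Move 3: B@(3,1) -> caps B=0 W=0
Move 4: W@(3,3) -> caps B=0 W=0
Move 5: B@(2,3) -> caps B=2 W=0
Move 6: W@(0,1) -> caps B=2 W=0
Move 7: B@(3,0) -> caps B=2 W=0
Move 8: W@(0,2) -> caps B=2 W=0
Move 9: B@(2,0) -> caps B=2 W=0
Move 10: W@(2,1) -> caps B=2 W=0

Answer: 2 0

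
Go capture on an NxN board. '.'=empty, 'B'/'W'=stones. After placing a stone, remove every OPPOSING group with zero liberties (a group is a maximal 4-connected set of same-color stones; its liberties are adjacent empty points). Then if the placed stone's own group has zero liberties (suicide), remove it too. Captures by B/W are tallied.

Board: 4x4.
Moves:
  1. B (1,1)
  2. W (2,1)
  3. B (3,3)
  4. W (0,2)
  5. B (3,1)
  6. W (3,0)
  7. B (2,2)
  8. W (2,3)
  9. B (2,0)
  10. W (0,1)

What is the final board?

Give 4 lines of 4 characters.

Move 1: B@(1,1) -> caps B=0 W=0
Move 2: W@(2,1) -> caps B=0 W=0
Move 3: B@(3,3) -> caps B=0 W=0
Move 4: W@(0,2) -> caps B=0 W=0
Move 5: B@(3,1) -> caps B=0 W=0
Move 6: W@(3,0) -> caps B=0 W=0
Move 7: B@(2,2) -> caps B=0 W=0
Move 8: W@(2,3) -> caps B=0 W=0
Move 9: B@(2,0) -> caps B=2 W=0
Move 10: W@(0,1) -> caps B=2 W=0

Answer: .WW.
.B..
B.BW
.B.B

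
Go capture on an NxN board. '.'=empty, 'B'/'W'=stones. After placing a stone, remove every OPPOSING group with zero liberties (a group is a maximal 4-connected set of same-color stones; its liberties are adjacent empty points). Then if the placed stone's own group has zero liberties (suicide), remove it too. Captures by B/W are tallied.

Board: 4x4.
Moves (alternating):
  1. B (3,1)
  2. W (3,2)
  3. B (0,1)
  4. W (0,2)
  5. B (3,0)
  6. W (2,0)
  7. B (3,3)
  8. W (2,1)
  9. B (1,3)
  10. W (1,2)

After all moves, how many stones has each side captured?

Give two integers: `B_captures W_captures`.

Answer: 0 2

Derivation:
Move 1: B@(3,1) -> caps B=0 W=0
Move 2: W@(3,2) -> caps B=0 W=0
Move 3: B@(0,1) -> caps B=0 W=0
Move 4: W@(0,2) -> caps B=0 W=0
Move 5: B@(3,0) -> caps B=0 W=0
Move 6: W@(2,0) -> caps B=0 W=0
Move 7: B@(3,3) -> caps B=0 W=0
Move 8: W@(2,1) -> caps B=0 W=2
Move 9: B@(1,3) -> caps B=0 W=2
Move 10: W@(1,2) -> caps B=0 W=2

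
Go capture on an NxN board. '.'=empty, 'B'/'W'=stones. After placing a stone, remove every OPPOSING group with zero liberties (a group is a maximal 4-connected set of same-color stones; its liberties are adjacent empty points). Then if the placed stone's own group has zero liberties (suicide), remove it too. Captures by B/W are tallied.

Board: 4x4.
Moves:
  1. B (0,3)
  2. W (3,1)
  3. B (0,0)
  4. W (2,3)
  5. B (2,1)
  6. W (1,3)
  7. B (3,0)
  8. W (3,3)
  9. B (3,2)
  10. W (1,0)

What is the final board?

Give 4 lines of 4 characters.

Move 1: B@(0,3) -> caps B=0 W=0
Move 2: W@(3,1) -> caps B=0 W=0
Move 3: B@(0,0) -> caps B=0 W=0
Move 4: W@(2,3) -> caps B=0 W=0
Move 5: B@(2,1) -> caps B=0 W=0
Move 6: W@(1,3) -> caps B=0 W=0
Move 7: B@(3,0) -> caps B=0 W=0
Move 8: W@(3,3) -> caps B=0 W=0
Move 9: B@(3,2) -> caps B=1 W=0
Move 10: W@(1,0) -> caps B=1 W=0

Answer: B..B
W..W
.B.W
B.BW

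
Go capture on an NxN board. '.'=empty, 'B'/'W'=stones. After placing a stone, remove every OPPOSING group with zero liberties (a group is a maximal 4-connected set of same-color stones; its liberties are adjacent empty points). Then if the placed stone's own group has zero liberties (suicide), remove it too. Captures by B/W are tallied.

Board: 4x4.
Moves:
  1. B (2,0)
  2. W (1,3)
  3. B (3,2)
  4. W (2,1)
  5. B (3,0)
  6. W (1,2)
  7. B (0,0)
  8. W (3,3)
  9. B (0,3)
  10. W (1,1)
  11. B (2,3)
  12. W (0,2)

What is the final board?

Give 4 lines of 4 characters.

Answer: B.W.
.WWW
BW.B
B.B.

Derivation:
Move 1: B@(2,0) -> caps B=0 W=0
Move 2: W@(1,3) -> caps B=0 W=0
Move 3: B@(3,2) -> caps B=0 W=0
Move 4: W@(2,1) -> caps B=0 W=0
Move 5: B@(3,0) -> caps B=0 W=0
Move 6: W@(1,2) -> caps B=0 W=0
Move 7: B@(0,0) -> caps B=0 W=0
Move 8: W@(3,3) -> caps B=0 W=0
Move 9: B@(0,3) -> caps B=0 W=0
Move 10: W@(1,1) -> caps B=0 W=0
Move 11: B@(2,3) -> caps B=1 W=0
Move 12: W@(0,2) -> caps B=1 W=1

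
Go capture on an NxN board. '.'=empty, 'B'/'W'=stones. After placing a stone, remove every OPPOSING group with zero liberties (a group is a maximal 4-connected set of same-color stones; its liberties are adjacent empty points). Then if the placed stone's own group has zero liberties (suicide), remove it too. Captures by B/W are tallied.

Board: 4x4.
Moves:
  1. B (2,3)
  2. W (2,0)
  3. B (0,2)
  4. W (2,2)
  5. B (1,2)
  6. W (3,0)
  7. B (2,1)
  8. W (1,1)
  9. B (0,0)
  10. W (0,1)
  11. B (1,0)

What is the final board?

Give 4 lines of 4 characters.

Move 1: B@(2,3) -> caps B=0 W=0
Move 2: W@(2,0) -> caps B=0 W=0
Move 3: B@(0,2) -> caps B=0 W=0
Move 4: W@(2,2) -> caps B=0 W=0
Move 5: B@(1,2) -> caps B=0 W=0
Move 6: W@(3,0) -> caps B=0 W=0
Move 7: B@(2,1) -> caps B=0 W=0
Move 8: W@(1,1) -> caps B=0 W=0
Move 9: B@(0,0) -> caps B=0 W=0
Move 10: W@(0,1) -> caps B=0 W=0
Move 11: B@(1,0) -> caps B=2 W=0

Answer: B.B.
B.B.
WBWB
W...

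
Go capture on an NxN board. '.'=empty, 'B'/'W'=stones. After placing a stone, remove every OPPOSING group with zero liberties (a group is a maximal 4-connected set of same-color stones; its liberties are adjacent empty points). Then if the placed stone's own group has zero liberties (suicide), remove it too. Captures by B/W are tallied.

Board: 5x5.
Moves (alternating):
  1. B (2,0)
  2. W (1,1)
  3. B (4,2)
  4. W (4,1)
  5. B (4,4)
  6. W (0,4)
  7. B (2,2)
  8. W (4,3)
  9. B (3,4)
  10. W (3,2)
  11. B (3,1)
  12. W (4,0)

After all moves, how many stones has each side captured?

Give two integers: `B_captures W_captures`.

Move 1: B@(2,0) -> caps B=0 W=0
Move 2: W@(1,1) -> caps B=0 W=0
Move 3: B@(4,2) -> caps B=0 W=0
Move 4: W@(4,1) -> caps B=0 W=0
Move 5: B@(4,4) -> caps B=0 W=0
Move 6: W@(0,4) -> caps B=0 W=0
Move 7: B@(2,2) -> caps B=0 W=0
Move 8: W@(4,3) -> caps B=0 W=0
Move 9: B@(3,4) -> caps B=0 W=0
Move 10: W@(3,2) -> caps B=0 W=1
Move 11: B@(3,1) -> caps B=0 W=1
Move 12: W@(4,0) -> caps B=0 W=1

Answer: 0 1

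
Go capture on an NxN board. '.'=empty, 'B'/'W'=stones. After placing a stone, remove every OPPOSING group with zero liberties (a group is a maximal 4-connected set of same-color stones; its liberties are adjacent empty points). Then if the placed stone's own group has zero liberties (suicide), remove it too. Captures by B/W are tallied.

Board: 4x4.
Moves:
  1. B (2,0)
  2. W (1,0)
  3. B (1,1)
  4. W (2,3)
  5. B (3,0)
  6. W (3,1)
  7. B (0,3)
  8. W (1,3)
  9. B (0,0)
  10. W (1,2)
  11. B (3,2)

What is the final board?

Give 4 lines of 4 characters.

Answer: B..B
.BWW
B..W
BWB.

Derivation:
Move 1: B@(2,0) -> caps B=0 W=0
Move 2: W@(1,0) -> caps B=0 W=0
Move 3: B@(1,1) -> caps B=0 W=0
Move 4: W@(2,3) -> caps B=0 W=0
Move 5: B@(3,0) -> caps B=0 W=0
Move 6: W@(3,1) -> caps B=0 W=0
Move 7: B@(0,3) -> caps B=0 W=0
Move 8: W@(1,3) -> caps B=0 W=0
Move 9: B@(0,0) -> caps B=1 W=0
Move 10: W@(1,2) -> caps B=1 W=0
Move 11: B@(3,2) -> caps B=1 W=0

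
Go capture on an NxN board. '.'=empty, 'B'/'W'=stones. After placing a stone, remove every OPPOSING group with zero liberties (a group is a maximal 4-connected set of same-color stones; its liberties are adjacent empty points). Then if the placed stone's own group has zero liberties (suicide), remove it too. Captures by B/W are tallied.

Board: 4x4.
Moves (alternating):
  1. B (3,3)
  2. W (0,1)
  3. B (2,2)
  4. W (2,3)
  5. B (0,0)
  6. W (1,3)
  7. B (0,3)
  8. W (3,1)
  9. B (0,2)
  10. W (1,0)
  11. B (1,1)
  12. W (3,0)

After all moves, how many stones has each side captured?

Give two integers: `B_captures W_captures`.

Answer: 0 1

Derivation:
Move 1: B@(3,3) -> caps B=0 W=0
Move 2: W@(0,1) -> caps B=0 W=0
Move 3: B@(2,2) -> caps B=0 W=0
Move 4: W@(2,3) -> caps B=0 W=0
Move 5: B@(0,0) -> caps B=0 W=0
Move 6: W@(1,3) -> caps B=0 W=0
Move 7: B@(0,3) -> caps B=0 W=0
Move 8: W@(3,1) -> caps B=0 W=0
Move 9: B@(0,2) -> caps B=0 W=0
Move 10: W@(1,0) -> caps B=0 W=1
Move 11: B@(1,1) -> caps B=0 W=1
Move 12: W@(3,0) -> caps B=0 W=1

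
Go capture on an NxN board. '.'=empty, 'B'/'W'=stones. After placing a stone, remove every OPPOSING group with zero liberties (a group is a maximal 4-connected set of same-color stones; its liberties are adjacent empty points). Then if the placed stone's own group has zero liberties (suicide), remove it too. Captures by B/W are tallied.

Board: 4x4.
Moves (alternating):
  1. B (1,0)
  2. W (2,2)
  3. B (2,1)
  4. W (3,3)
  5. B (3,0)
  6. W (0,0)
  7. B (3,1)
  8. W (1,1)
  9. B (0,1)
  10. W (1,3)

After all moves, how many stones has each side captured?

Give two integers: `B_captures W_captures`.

Answer: 1 0

Derivation:
Move 1: B@(1,0) -> caps B=0 W=0
Move 2: W@(2,2) -> caps B=0 W=0
Move 3: B@(2,1) -> caps B=0 W=0
Move 4: W@(3,3) -> caps B=0 W=0
Move 5: B@(3,0) -> caps B=0 W=0
Move 6: W@(0,0) -> caps B=0 W=0
Move 7: B@(3,1) -> caps B=0 W=0
Move 8: W@(1,1) -> caps B=0 W=0
Move 9: B@(0,1) -> caps B=1 W=0
Move 10: W@(1,3) -> caps B=1 W=0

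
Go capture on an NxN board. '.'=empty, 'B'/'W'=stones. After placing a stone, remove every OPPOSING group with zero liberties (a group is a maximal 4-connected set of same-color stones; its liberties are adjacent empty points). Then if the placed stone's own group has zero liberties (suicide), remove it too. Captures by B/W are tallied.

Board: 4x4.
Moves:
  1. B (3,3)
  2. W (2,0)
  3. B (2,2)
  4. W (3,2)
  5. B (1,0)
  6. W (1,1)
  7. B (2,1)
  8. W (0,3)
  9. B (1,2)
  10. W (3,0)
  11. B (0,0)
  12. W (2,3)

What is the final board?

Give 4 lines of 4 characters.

Answer: B..W
BWB.
WBBW
W.W.

Derivation:
Move 1: B@(3,3) -> caps B=0 W=0
Move 2: W@(2,0) -> caps B=0 W=0
Move 3: B@(2,2) -> caps B=0 W=0
Move 4: W@(3,2) -> caps B=0 W=0
Move 5: B@(1,0) -> caps B=0 W=0
Move 6: W@(1,1) -> caps B=0 W=0
Move 7: B@(2,1) -> caps B=0 W=0
Move 8: W@(0,3) -> caps B=0 W=0
Move 9: B@(1,2) -> caps B=0 W=0
Move 10: W@(3,0) -> caps B=0 W=0
Move 11: B@(0,0) -> caps B=0 W=0
Move 12: W@(2,3) -> caps B=0 W=1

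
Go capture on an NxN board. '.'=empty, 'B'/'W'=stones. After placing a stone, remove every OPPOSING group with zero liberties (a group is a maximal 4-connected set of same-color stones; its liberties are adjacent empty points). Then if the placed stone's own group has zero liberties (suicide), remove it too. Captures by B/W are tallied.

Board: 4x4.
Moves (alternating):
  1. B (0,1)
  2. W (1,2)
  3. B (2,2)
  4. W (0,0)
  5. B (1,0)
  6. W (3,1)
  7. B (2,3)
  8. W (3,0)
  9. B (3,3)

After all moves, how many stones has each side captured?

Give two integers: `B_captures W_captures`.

Move 1: B@(0,1) -> caps B=0 W=0
Move 2: W@(1,2) -> caps B=0 W=0
Move 3: B@(2,2) -> caps B=0 W=0
Move 4: W@(0,0) -> caps B=0 W=0
Move 5: B@(1,0) -> caps B=1 W=0
Move 6: W@(3,1) -> caps B=1 W=0
Move 7: B@(2,3) -> caps B=1 W=0
Move 8: W@(3,0) -> caps B=1 W=0
Move 9: B@(3,3) -> caps B=1 W=0

Answer: 1 0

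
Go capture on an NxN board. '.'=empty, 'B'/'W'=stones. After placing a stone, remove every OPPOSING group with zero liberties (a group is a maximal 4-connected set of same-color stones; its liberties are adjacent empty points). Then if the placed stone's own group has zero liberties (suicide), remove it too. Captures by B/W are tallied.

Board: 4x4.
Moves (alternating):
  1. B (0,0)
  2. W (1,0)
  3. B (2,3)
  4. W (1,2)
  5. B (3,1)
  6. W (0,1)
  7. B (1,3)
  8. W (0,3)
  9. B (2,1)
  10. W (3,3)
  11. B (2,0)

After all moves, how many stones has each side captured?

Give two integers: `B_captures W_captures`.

Move 1: B@(0,0) -> caps B=0 W=0
Move 2: W@(1,0) -> caps B=0 W=0
Move 3: B@(2,3) -> caps B=0 W=0
Move 4: W@(1,2) -> caps B=0 W=0
Move 5: B@(3,1) -> caps B=0 W=0
Move 6: W@(0,1) -> caps B=0 W=1
Move 7: B@(1,3) -> caps B=0 W=1
Move 8: W@(0,3) -> caps B=0 W=1
Move 9: B@(2,1) -> caps B=0 W=1
Move 10: W@(3,3) -> caps B=0 W=1
Move 11: B@(2,0) -> caps B=0 W=1

Answer: 0 1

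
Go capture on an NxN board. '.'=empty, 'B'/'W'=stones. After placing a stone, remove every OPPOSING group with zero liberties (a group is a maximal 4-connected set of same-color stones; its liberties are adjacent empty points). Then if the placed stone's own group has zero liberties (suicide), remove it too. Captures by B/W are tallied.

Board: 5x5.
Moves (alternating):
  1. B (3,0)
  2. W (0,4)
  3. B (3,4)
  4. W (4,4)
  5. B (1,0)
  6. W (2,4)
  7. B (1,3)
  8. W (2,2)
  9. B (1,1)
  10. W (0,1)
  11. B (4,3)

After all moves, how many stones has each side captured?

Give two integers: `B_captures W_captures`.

Move 1: B@(3,0) -> caps B=0 W=0
Move 2: W@(0,4) -> caps B=0 W=0
Move 3: B@(3,4) -> caps B=0 W=0
Move 4: W@(4,4) -> caps B=0 W=0
Move 5: B@(1,0) -> caps B=0 W=0
Move 6: W@(2,4) -> caps B=0 W=0
Move 7: B@(1,3) -> caps B=0 W=0
Move 8: W@(2,2) -> caps B=0 W=0
Move 9: B@(1,1) -> caps B=0 W=0
Move 10: W@(0,1) -> caps B=0 W=0
Move 11: B@(4,3) -> caps B=1 W=0

Answer: 1 0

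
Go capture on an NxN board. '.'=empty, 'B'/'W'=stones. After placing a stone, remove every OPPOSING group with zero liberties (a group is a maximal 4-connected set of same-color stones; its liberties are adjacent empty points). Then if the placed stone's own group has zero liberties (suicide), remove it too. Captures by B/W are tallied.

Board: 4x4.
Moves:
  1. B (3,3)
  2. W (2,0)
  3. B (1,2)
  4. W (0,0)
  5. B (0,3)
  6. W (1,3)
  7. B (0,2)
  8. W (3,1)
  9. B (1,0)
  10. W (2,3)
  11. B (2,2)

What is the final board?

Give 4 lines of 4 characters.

Move 1: B@(3,3) -> caps B=0 W=0
Move 2: W@(2,0) -> caps B=0 W=0
Move 3: B@(1,2) -> caps B=0 W=0
Move 4: W@(0,0) -> caps B=0 W=0
Move 5: B@(0,3) -> caps B=0 W=0
Move 6: W@(1,3) -> caps B=0 W=0
Move 7: B@(0,2) -> caps B=0 W=0
Move 8: W@(3,1) -> caps B=0 W=0
Move 9: B@(1,0) -> caps B=0 W=0
Move 10: W@(2,3) -> caps B=0 W=0
Move 11: B@(2,2) -> caps B=2 W=0

Answer: W.BB
B.B.
W.B.
.W.B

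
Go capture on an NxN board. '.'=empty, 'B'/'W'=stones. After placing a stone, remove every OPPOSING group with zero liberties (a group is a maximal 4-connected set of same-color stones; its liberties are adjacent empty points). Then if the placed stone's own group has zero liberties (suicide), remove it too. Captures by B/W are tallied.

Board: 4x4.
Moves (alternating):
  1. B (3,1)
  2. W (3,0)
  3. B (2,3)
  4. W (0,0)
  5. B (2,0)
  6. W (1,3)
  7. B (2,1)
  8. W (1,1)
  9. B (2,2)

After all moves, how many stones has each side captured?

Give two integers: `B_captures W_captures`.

Answer: 1 0

Derivation:
Move 1: B@(3,1) -> caps B=0 W=0
Move 2: W@(3,0) -> caps B=0 W=0
Move 3: B@(2,3) -> caps B=0 W=0
Move 4: W@(0,0) -> caps B=0 W=0
Move 5: B@(2,0) -> caps B=1 W=0
Move 6: W@(1,3) -> caps B=1 W=0
Move 7: B@(2,1) -> caps B=1 W=0
Move 8: W@(1,1) -> caps B=1 W=0
Move 9: B@(2,2) -> caps B=1 W=0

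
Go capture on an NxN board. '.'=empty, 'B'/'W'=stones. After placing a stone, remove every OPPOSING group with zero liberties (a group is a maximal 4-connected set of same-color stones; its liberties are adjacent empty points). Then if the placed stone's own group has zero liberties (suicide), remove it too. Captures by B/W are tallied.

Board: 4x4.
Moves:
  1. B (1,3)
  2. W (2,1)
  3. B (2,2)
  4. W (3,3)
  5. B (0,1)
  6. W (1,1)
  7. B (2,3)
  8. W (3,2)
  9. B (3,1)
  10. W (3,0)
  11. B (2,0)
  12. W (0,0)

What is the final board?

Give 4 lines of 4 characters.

Move 1: B@(1,3) -> caps B=0 W=0
Move 2: W@(2,1) -> caps B=0 W=0
Move 3: B@(2,2) -> caps B=0 W=0
Move 4: W@(3,3) -> caps B=0 W=0
Move 5: B@(0,1) -> caps B=0 W=0
Move 6: W@(1,1) -> caps B=0 W=0
Move 7: B@(2,3) -> caps B=0 W=0
Move 8: W@(3,2) -> caps B=0 W=0
Move 9: B@(3,1) -> caps B=2 W=0
Move 10: W@(3,0) -> caps B=2 W=0
Move 11: B@(2,0) -> caps B=3 W=0
Move 12: W@(0,0) -> caps B=3 W=0

Answer: WB..
.W.B
BWBB
.B..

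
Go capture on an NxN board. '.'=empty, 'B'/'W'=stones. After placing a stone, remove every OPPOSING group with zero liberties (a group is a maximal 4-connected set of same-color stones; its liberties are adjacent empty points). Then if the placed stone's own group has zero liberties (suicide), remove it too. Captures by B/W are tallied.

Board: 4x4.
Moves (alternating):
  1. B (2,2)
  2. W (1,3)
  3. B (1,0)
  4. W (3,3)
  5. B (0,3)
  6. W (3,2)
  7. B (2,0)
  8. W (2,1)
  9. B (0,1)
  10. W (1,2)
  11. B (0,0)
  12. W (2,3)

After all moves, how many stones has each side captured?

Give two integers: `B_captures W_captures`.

Move 1: B@(2,2) -> caps B=0 W=0
Move 2: W@(1,3) -> caps B=0 W=0
Move 3: B@(1,0) -> caps B=0 W=0
Move 4: W@(3,3) -> caps B=0 W=0
Move 5: B@(0,3) -> caps B=0 W=0
Move 6: W@(3,2) -> caps B=0 W=0
Move 7: B@(2,0) -> caps B=0 W=0
Move 8: W@(2,1) -> caps B=0 W=0
Move 9: B@(0,1) -> caps B=0 W=0
Move 10: W@(1,2) -> caps B=0 W=0
Move 11: B@(0,0) -> caps B=0 W=0
Move 12: W@(2,3) -> caps B=0 W=1

Answer: 0 1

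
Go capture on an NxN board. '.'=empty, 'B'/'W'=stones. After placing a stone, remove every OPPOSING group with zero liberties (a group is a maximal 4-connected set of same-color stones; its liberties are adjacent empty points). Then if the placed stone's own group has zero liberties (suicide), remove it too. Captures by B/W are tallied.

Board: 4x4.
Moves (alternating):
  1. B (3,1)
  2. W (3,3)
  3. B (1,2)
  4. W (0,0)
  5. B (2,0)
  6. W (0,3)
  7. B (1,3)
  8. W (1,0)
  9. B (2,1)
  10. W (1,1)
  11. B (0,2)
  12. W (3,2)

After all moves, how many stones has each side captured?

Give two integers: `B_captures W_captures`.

Answer: 1 0

Derivation:
Move 1: B@(3,1) -> caps B=0 W=0
Move 2: W@(3,3) -> caps B=0 W=0
Move 3: B@(1,2) -> caps B=0 W=0
Move 4: W@(0,0) -> caps B=0 W=0
Move 5: B@(2,0) -> caps B=0 W=0
Move 6: W@(0,3) -> caps B=0 W=0
Move 7: B@(1,3) -> caps B=0 W=0
Move 8: W@(1,0) -> caps B=0 W=0
Move 9: B@(2,1) -> caps B=0 W=0
Move 10: W@(1,1) -> caps B=0 W=0
Move 11: B@(0,2) -> caps B=1 W=0
Move 12: W@(3,2) -> caps B=1 W=0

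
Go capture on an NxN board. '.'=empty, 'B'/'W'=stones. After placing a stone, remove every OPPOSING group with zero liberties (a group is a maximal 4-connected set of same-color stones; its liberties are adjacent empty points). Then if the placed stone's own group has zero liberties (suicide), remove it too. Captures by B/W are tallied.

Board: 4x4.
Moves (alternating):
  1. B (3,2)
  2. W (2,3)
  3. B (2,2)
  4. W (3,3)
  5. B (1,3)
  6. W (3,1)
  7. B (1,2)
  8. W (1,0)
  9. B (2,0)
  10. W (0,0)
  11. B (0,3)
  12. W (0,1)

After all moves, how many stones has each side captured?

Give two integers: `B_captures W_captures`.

Move 1: B@(3,2) -> caps B=0 W=0
Move 2: W@(2,3) -> caps B=0 W=0
Move 3: B@(2,2) -> caps B=0 W=0
Move 4: W@(3,3) -> caps B=0 W=0
Move 5: B@(1,3) -> caps B=2 W=0
Move 6: W@(3,1) -> caps B=2 W=0
Move 7: B@(1,2) -> caps B=2 W=0
Move 8: W@(1,0) -> caps B=2 W=0
Move 9: B@(2,0) -> caps B=2 W=0
Move 10: W@(0,0) -> caps B=2 W=0
Move 11: B@(0,3) -> caps B=2 W=0
Move 12: W@(0,1) -> caps B=2 W=0

Answer: 2 0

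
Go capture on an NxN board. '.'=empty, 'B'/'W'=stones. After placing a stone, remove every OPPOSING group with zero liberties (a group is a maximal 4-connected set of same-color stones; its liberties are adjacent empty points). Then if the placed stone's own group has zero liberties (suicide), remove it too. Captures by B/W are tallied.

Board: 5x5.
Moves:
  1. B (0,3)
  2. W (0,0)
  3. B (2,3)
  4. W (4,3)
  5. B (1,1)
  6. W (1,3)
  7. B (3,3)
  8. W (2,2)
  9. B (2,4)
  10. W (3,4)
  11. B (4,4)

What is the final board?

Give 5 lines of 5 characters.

Answer: W..B.
.B.W.
..WBB
...B.
...WB

Derivation:
Move 1: B@(0,3) -> caps B=0 W=0
Move 2: W@(0,0) -> caps B=0 W=0
Move 3: B@(2,3) -> caps B=0 W=0
Move 4: W@(4,3) -> caps B=0 W=0
Move 5: B@(1,1) -> caps B=0 W=0
Move 6: W@(1,3) -> caps B=0 W=0
Move 7: B@(3,3) -> caps B=0 W=0
Move 8: W@(2,2) -> caps B=0 W=0
Move 9: B@(2,4) -> caps B=0 W=0
Move 10: W@(3,4) -> caps B=0 W=0
Move 11: B@(4,4) -> caps B=1 W=0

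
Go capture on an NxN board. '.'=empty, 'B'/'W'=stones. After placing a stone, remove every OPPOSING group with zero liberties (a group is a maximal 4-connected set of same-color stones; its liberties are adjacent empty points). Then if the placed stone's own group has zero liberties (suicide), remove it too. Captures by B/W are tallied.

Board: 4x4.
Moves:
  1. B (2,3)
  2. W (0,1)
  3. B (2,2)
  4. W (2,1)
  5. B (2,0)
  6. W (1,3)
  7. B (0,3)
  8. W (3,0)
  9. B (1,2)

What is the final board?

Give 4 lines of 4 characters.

Answer: .W.B
..B.
BWBB
W...

Derivation:
Move 1: B@(2,3) -> caps B=0 W=0
Move 2: W@(0,1) -> caps B=0 W=0
Move 3: B@(2,2) -> caps B=0 W=0
Move 4: W@(2,1) -> caps B=0 W=0
Move 5: B@(2,0) -> caps B=0 W=0
Move 6: W@(1,3) -> caps B=0 W=0
Move 7: B@(0,3) -> caps B=0 W=0
Move 8: W@(3,0) -> caps B=0 W=0
Move 9: B@(1,2) -> caps B=1 W=0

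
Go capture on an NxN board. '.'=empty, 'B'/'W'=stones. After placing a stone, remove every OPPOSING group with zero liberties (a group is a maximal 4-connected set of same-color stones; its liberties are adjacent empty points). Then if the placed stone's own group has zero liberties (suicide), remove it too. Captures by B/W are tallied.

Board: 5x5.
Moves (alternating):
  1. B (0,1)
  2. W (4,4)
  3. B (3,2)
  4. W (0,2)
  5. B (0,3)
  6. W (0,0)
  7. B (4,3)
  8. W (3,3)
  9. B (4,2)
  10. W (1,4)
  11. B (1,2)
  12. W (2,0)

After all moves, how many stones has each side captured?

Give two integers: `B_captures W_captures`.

Answer: 1 0

Derivation:
Move 1: B@(0,1) -> caps B=0 W=0
Move 2: W@(4,4) -> caps B=0 W=0
Move 3: B@(3,2) -> caps B=0 W=0
Move 4: W@(0,2) -> caps B=0 W=0
Move 5: B@(0,3) -> caps B=0 W=0
Move 6: W@(0,0) -> caps B=0 W=0
Move 7: B@(4,3) -> caps B=0 W=0
Move 8: W@(3,3) -> caps B=0 W=0
Move 9: B@(4,2) -> caps B=0 W=0
Move 10: W@(1,4) -> caps B=0 W=0
Move 11: B@(1,2) -> caps B=1 W=0
Move 12: W@(2,0) -> caps B=1 W=0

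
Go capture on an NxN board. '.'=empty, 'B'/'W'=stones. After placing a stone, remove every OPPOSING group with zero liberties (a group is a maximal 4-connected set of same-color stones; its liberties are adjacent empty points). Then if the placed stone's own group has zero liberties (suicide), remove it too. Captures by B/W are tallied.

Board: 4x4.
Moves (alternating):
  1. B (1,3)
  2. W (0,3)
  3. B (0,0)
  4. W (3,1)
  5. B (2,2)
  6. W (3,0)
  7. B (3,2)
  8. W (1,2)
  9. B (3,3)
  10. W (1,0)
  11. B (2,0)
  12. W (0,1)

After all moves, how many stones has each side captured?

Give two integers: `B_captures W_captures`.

Move 1: B@(1,3) -> caps B=0 W=0
Move 2: W@(0,3) -> caps B=0 W=0
Move 3: B@(0,0) -> caps B=0 W=0
Move 4: W@(3,1) -> caps B=0 W=0
Move 5: B@(2,2) -> caps B=0 W=0
Move 6: W@(3,0) -> caps B=0 W=0
Move 7: B@(3,2) -> caps B=0 W=0
Move 8: W@(1,2) -> caps B=0 W=0
Move 9: B@(3,3) -> caps B=0 W=0
Move 10: W@(1,0) -> caps B=0 W=0
Move 11: B@(2,0) -> caps B=0 W=0
Move 12: W@(0,1) -> caps B=0 W=1

Answer: 0 1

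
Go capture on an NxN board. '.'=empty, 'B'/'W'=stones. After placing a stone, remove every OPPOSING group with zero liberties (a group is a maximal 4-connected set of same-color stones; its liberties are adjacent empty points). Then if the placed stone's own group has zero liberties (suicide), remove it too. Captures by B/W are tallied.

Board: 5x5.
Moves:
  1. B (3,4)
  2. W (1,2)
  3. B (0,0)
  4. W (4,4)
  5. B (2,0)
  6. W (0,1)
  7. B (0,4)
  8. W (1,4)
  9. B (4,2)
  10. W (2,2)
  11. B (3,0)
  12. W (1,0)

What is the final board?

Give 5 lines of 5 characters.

Move 1: B@(3,4) -> caps B=0 W=0
Move 2: W@(1,2) -> caps B=0 W=0
Move 3: B@(0,0) -> caps B=0 W=0
Move 4: W@(4,4) -> caps B=0 W=0
Move 5: B@(2,0) -> caps B=0 W=0
Move 6: W@(0,1) -> caps B=0 W=0
Move 7: B@(0,4) -> caps B=0 W=0
Move 8: W@(1,4) -> caps B=0 W=0
Move 9: B@(4,2) -> caps B=0 W=0
Move 10: W@(2,2) -> caps B=0 W=0
Move 11: B@(3,0) -> caps B=0 W=0
Move 12: W@(1,0) -> caps B=0 W=1

Answer: .W..B
W.W.W
B.W..
B...B
..B.W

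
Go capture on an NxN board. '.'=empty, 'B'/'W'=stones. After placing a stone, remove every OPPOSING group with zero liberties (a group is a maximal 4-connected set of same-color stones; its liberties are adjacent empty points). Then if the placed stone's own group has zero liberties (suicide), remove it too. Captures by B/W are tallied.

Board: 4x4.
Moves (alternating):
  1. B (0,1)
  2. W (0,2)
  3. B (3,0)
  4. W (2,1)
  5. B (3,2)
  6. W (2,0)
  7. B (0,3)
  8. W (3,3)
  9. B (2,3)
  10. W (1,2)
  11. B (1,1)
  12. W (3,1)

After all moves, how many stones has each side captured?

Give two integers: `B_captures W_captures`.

Move 1: B@(0,1) -> caps B=0 W=0
Move 2: W@(0,2) -> caps B=0 W=0
Move 3: B@(3,0) -> caps B=0 W=0
Move 4: W@(2,1) -> caps B=0 W=0
Move 5: B@(3,2) -> caps B=0 W=0
Move 6: W@(2,0) -> caps B=0 W=0
Move 7: B@(0,3) -> caps B=0 W=0
Move 8: W@(3,3) -> caps B=0 W=0
Move 9: B@(2,3) -> caps B=1 W=0
Move 10: W@(1,2) -> caps B=1 W=0
Move 11: B@(1,1) -> caps B=1 W=0
Move 12: W@(3,1) -> caps B=1 W=1

Answer: 1 1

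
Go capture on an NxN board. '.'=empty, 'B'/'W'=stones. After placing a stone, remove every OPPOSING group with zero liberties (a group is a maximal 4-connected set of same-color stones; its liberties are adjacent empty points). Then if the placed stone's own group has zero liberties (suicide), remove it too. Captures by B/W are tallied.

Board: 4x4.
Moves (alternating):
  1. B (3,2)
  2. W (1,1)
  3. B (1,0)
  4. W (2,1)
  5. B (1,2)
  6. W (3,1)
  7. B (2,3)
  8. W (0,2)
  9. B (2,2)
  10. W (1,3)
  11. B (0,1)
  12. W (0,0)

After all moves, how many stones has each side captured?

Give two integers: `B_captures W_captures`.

Answer: 0 1

Derivation:
Move 1: B@(3,2) -> caps B=0 W=0
Move 2: W@(1,1) -> caps B=0 W=0
Move 3: B@(1,0) -> caps B=0 W=0
Move 4: W@(2,1) -> caps B=0 W=0
Move 5: B@(1,2) -> caps B=0 W=0
Move 6: W@(3,1) -> caps B=0 W=0
Move 7: B@(2,3) -> caps B=0 W=0
Move 8: W@(0,2) -> caps B=0 W=0
Move 9: B@(2,2) -> caps B=0 W=0
Move 10: W@(1,3) -> caps B=0 W=0
Move 11: B@(0,1) -> caps B=0 W=0
Move 12: W@(0,0) -> caps B=0 W=1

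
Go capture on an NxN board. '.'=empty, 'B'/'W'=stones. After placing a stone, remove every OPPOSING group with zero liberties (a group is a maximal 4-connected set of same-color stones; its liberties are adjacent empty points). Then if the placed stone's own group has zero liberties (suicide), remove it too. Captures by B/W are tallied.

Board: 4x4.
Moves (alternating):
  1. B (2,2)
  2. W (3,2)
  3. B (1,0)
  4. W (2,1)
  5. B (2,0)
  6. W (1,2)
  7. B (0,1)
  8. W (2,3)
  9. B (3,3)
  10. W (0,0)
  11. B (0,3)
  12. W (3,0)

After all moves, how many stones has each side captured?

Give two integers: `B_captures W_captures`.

Move 1: B@(2,2) -> caps B=0 W=0
Move 2: W@(3,2) -> caps B=0 W=0
Move 3: B@(1,0) -> caps B=0 W=0
Move 4: W@(2,1) -> caps B=0 W=0
Move 5: B@(2,0) -> caps B=0 W=0
Move 6: W@(1,2) -> caps B=0 W=0
Move 7: B@(0,1) -> caps B=0 W=0
Move 8: W@(2,3) -> caps B=0 W=1
Move 9: B@(3,3) -> caps B=0 W=1
Move 10: W@(0,0) -> caps B=0 W=1
Move 11: B@(0,3) -> caps B=0 W=1
Move 12: W@(3,0) -> caps B=0 W=1

Answer: 0 1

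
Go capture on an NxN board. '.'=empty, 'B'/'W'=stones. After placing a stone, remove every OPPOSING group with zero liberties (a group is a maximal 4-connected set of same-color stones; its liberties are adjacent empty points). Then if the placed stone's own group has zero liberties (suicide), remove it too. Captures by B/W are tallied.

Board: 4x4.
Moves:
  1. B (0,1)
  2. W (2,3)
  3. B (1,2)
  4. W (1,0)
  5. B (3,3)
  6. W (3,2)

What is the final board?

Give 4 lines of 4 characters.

Move 1: B@(0,1) -> caps B=0 W=0
Move 2: W@(2,3) -> caps B=0 W=0
Move 3: B@(1,2) -> caps B=0 W=0
Move 4: W@(1,0) -> caps B=0 W=0
Move 5: B@(3,3) -> caps B=0 W=0
Move 6: W@(3,2) -> caps B=0 W=1

Answer: .B..
W.B.
...W
..W.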